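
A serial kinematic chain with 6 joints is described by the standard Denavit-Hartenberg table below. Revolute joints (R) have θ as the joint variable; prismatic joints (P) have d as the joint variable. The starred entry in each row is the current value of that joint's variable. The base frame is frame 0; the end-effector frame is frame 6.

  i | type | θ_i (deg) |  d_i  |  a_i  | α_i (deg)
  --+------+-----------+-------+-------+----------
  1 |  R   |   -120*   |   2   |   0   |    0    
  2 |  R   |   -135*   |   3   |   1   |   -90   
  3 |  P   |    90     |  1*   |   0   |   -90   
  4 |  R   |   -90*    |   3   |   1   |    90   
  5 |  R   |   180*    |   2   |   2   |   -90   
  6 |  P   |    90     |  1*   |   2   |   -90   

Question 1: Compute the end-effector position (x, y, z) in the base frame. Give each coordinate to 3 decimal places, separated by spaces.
0.259 -0.966 5.000

after link 1: o_1 = (0.0000, 0.0000, 2.0000)
after link 2: o_2 = (-0.2588, 0.9659, 5.0000)
after link 3: o_3 = (-1.2247, 0.7071, 5.0000)
after link 4: o_4 = (-1.4142, -2.4495, 5.0000)
after link 5: o_5 = (0.5176, -1.9319, 7.0000)
after link 6: o_6 = (0.2588, -0.9659, 5.0000)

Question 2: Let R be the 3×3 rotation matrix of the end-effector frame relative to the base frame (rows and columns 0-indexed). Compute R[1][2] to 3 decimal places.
End-effector z-axis (col 2 of R) = (-0.9659,-0.2588,-0.0000)
R[1][2] = -0.2588

-0.259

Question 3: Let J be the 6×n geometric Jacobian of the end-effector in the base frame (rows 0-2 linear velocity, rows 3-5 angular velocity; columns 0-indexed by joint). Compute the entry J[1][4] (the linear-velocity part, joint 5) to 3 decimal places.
1.673

axis z_4 = (0.0000,-0.0000,1.0000); lever o_n−o_4 = (1.6730,1.4836,0.0000)
cross product → J_v[:, 4] = (-1.4836,1.6730,0.0000)
J_ω[:, 4] = z_4
entry J[1][4] = 1.6730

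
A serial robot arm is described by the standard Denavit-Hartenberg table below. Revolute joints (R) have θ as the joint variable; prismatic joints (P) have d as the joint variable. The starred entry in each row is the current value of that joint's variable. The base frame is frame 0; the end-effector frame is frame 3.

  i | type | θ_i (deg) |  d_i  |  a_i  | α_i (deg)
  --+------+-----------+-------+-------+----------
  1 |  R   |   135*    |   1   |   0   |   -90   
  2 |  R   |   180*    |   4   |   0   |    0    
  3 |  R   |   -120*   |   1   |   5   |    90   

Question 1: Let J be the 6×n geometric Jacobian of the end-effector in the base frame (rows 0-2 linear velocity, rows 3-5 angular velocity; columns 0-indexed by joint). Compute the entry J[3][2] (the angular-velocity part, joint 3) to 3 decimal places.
-0.707

axis z_2 = (-0.7071,-0.7071,0.0000); lever o_n−o_2 = (-2.4749,1.0607,-4.3301)
cross product → J_v[:, 2] = (3.0619,-3.0619,-2.5000)
J_ω[:, 2] = z_2
entry J[3][2] = -0.7071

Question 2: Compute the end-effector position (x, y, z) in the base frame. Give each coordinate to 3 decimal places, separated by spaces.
-5.303 -1.768 -3.330

after link 1: o_1 = (0.0000, 0.0000, 1.0000)
after link 2: o_2 = (-2.8284, -2.8284, 1.0000)
after link 3: o_3 = (-5.3033, -1.7678, -3.3301)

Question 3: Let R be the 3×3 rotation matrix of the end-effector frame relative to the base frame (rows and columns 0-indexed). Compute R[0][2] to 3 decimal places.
End-effector z-axis (col 2 of R) = (-0.6124,0.6124,0.5000)
R[0][2] = -0.6124

-0.612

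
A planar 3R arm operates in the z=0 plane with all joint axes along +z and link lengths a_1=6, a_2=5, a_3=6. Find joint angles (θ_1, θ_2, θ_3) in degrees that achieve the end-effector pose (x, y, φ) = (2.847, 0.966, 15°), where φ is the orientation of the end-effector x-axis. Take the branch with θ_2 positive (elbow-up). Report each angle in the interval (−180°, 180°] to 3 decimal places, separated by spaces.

wrist centre = target − a_3·(cos φ, sin φ) = (-2.9486, -0.5869)
cos θ_2 = (9.0384−6²−5²)/(2·6·5) = -0.8660; θ_2 = 150.0001° (elbow-up)
β = atan2(-0.5869,-2.9486) = -168.7423°; ψ = atan2(2.5000,1.6699) = 56.2591°
θ_1 = β − ψ = -225.0014°
θ_3 = φ − θ_1 − θ_2 = 90.0014° (wrapped to (-180°,180°])

134.999 150.000 90.001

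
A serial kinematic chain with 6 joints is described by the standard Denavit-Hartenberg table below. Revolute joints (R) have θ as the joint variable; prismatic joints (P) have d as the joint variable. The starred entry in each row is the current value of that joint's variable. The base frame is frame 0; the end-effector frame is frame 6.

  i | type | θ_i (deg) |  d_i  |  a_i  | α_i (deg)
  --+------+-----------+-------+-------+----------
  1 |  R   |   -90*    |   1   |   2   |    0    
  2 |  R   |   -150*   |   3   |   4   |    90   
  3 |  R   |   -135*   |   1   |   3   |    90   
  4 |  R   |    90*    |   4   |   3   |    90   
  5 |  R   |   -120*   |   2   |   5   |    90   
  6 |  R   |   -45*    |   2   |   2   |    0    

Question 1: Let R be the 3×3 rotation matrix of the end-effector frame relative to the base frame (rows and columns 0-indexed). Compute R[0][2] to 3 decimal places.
-0.573

End-effector z-axis (col 2 of R) = (-0.5732,-0.7392,0.3536)
R[0][2] = -0.5732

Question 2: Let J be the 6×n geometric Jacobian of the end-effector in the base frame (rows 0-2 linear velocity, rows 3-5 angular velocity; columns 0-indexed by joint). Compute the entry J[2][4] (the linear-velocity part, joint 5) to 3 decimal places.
-3.493

axis z_4 = (0.3536,-0.6124,-0.7071); lever o_n−o_4 = (-5.6807,-0.0390,-3.6350)
cross product → J_v[:, 4] = (2.1984,5.3020,-3.4925)
J_ω[:, 4] = z_4
entry J[2][4] = -3.4925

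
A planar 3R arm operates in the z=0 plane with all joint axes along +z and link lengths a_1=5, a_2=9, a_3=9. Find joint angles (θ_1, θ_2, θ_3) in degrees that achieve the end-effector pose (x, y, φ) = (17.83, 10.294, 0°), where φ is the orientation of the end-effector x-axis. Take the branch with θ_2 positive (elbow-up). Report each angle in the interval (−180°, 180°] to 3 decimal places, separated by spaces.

wrist centre = target − a_3·(cos φ, sin φ) = (8.8300, 10.2940)
cos θ_2 = (183.9353−5²−9²)/(2·5·9) = 0.8659; θ_2 = 30.0088° (elbow-up)
β = atan2(10.2940,8.8300) = 49.3776°; ψ = atan2(4.5012,12.7935) = 19.3836°
θ_1 = β − ψ = 29.9940°
θ_3 = φ − θ_1 − θ_2 = -60.0029° (wrapped to (-180°,180°])

29.994 30.009 -60.003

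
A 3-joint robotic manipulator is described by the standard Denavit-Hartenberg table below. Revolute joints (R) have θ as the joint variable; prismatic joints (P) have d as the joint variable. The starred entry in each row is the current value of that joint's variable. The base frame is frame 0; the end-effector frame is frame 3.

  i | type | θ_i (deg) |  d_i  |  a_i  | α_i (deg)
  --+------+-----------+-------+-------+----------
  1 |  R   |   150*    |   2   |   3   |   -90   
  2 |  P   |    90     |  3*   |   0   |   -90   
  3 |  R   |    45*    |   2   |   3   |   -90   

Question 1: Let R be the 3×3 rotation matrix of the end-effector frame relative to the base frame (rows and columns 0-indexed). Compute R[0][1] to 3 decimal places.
End-effector y-axis (col 1 of R) = (-0.8660,0.5000,0.0000)
R[0][1] = -0.8660

-0.866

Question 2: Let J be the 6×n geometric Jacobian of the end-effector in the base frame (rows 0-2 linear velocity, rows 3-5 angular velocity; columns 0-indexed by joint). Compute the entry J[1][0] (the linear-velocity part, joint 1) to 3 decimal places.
-1.305

axis z_0 = ẑ; lever o_n−o_0 = (-1.3054,-0.2610,-0.1213)
cross product → J_v[:, 0] = (0.2610,-1.3054,0.0000)
J_ω[:, 0] = z_0
entry J[1][0] = -1.3054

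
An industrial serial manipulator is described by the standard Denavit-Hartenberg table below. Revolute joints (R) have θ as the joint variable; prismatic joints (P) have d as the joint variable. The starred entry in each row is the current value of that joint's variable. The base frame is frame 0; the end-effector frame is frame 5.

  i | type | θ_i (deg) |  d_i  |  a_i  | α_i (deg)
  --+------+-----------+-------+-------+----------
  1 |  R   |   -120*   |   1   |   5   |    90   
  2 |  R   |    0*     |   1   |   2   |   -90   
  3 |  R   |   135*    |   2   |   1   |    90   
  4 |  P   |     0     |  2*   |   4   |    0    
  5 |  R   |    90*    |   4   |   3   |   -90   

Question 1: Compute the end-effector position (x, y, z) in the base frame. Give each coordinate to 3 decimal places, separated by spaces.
after link 1: o_1 = (-2.5000, -4.3301, 1.0000)
after link 2: o_2 = (-4.3660, -5.5622, 1.0000)
after link 3: o_3 = (-3.4001, -5.3034, 3.0000)
after link 4: o_4 = (0.9812, -6.1999, 3.0000)
after link 5: o_5 = (2.0165, -10.0636, 6.0000)

2.017 -10.064 6.000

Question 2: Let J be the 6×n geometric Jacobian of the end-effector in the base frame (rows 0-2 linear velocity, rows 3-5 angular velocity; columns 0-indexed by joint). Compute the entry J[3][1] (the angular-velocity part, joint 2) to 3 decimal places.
-0.866

axis z_1 = (-0.8660,0.5000,0.0000); lever o_n−o_1 = (4.5165,-5.7335,5.0000)
cross product → J_v[:, 1] = (2.5000,4.3301,2.7071)
J_ω[:, 1] = z_1
entry J[3][1] = -0.8660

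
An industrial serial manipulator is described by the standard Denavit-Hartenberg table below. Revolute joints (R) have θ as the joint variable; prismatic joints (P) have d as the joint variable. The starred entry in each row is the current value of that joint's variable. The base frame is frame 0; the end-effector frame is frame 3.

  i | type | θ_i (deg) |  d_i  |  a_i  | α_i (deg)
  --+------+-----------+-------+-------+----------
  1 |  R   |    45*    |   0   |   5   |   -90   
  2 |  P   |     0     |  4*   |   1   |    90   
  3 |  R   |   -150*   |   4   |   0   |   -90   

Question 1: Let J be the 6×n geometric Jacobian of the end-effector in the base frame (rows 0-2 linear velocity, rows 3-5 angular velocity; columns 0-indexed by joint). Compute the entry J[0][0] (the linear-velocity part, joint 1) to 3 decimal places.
-7.071

axis z_0 = ẑ; lever o_n−o_0 = (1.4142,7.0711,4.0000)
cross product → J_v[:, 0] = (-7.0711,1.4142,0.0000)
J_ω[:, 0] = z_0
entry J[0][0] = -7.0711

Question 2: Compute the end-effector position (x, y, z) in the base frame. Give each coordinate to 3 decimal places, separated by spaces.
1.414 7.071 4.000

after link 1: o_1 = (3.5355, 3.5355, 0.0000)
after link 2: o_2 = (1.4142, 7.0711, 0.0000)
after link 3: o_3 = (1.4142, 7.0711, 4.0000)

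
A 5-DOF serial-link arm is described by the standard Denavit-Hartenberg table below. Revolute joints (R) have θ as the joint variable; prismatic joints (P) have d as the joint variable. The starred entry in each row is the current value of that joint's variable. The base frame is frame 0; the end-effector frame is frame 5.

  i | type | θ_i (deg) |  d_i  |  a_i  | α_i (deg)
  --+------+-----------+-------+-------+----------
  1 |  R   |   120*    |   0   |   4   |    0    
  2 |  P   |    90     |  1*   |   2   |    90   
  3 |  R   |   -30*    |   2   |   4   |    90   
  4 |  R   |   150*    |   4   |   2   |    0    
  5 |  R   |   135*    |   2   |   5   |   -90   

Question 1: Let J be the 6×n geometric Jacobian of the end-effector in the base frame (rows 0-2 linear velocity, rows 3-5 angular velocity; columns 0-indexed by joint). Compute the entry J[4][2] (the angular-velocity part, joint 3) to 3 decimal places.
0.866

axis z_2 = (-0.5000,0.8660,0.0000); lever o_n−o_2 = (0.8414,-1.6269,-6.9772)
cross product → J_v[:, 2] = (-6.0424,-3.4886,0.0848)
J_ω[:, 2] = z_2
entry J[4][2] = 0.8660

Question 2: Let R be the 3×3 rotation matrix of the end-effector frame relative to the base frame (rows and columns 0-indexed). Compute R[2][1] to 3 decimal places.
0.866

End-effector y-axis (col 1 of R) = (-0.4330,-0.2500,0.8660)
R[2][1] = 0.8660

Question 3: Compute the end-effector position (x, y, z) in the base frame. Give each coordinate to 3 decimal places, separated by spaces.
after link 1: o_1 = (-2.0000, 3.4641, 0.0000)
after link 2: o_2 = (-3.7321, 2.4641, 1.0000)
after link 3: o_3 = (-7.7321, 2.4641, -1.0000)
after link 4: o_4 = (-5.2010, 5.0801, -3.5981)
after link 5: o_5 = (-2.8907, 0.8372, -5.9772)

-2.891 0.837 -5.977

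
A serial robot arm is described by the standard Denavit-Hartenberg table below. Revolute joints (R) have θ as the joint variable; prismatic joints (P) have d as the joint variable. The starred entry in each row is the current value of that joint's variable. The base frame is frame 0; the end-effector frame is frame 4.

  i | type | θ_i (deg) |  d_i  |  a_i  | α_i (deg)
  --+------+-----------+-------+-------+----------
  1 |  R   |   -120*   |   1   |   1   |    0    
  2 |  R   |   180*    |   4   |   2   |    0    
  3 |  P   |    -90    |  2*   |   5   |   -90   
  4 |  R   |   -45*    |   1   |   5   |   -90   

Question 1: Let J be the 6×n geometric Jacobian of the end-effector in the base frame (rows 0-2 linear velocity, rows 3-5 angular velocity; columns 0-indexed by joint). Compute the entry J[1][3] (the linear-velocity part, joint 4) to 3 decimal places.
axis z_3 = (0.5000,0.8660,0.0000); lever o_n−o_3 = (3.5619,-0.9017,3.5355)
cross product → J_v[:, 3] = (3.0619,-1.7678,-3.5355)
J_ω[:, 3] = z_3
entry J[1][3] = -1.7678

-1.768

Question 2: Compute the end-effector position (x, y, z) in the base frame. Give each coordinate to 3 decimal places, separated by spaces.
after link 1: o_1 = (-0.5000, -0.8660, 1.0000)
after link 2: o_2 = (0.5000, 0.8660, 5.0000)
after link 3: o_3 = (4.8301, -1.6340, 7.0000)
after link 4: o_4 = (8.3920, -2.5357, 10.5355)

8.392 -2.536 10.536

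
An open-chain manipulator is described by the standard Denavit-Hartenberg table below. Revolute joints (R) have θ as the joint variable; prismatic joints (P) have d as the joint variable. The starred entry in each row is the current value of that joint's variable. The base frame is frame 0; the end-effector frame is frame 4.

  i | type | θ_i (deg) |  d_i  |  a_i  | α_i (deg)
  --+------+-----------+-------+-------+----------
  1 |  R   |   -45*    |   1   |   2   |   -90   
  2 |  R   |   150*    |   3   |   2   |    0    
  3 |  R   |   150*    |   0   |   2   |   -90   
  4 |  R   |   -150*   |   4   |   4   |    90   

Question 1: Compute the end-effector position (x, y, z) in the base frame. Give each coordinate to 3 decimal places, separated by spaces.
after link 1: o_1 = (1.4142, -1.4142, 1.0000)
after link 2: o_2 = (2.3108, 1.9319, 0.0000)
after link 3: o_3 = (3.0179, 1.2247, 1.7321)
after link 4: o_4 = (5.6569, 1.4142, -3.2679)

5.657 1.414 -3.268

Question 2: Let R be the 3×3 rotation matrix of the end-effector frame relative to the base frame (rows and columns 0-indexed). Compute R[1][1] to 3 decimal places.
-0.612

End-effector y-axis (col 1 of R) = (0.6124,-0.6124,-0.5000)
R[1][1] = -0.6124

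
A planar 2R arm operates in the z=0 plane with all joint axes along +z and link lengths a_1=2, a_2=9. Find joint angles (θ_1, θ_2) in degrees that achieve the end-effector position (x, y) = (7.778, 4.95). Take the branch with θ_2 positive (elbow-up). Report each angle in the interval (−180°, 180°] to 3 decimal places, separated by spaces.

cos θ_2 = (84.9998−2²−9²)/(2·2·9) = -0.0000; θ_2 = 90.0003° (elbow-up)
β = atan2(4.9500,7.7780) = 32.4731°; ψ = atan2(9.0000,1.9999) = 77.4715°
θ_1 = β − ψ = -44.9984°

-44.998 90.000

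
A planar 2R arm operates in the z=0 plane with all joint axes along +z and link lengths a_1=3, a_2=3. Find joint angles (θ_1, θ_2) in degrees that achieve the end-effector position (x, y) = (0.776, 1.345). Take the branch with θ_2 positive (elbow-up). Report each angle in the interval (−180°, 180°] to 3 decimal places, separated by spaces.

-14.984 150.002

cos θ_2 = (2.4112−3²−3²)/(2·3·3) = -0.8660; θ_2 = 150.0022° (elbow-up)
β = atan2(1.3450,0.7760) = 60.0171°; ψ = atan2(1.4999,0.4019) = 75.0011°
θ_1 = β − ψ = -14.9840°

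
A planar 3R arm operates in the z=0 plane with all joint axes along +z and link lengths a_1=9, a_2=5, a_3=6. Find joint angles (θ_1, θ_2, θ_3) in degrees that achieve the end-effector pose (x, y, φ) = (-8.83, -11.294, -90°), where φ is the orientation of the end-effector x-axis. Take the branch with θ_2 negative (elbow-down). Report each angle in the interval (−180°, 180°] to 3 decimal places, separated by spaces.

wrist centre = target − a_3·(cos φ, sin φ) = (-8.8300, -5.2940)
cos θ_2 = (105.9953−9²−5²)/(2·9·5) = -0.0001; θ_2 = -90.0030° (elbow-down)
β = atan2(-5.2940,-8.8300) = -149.0553°; ψ = atan2(-5.0000,8.9997) = -29.0553°
θ_1 = β − ψ = -120.0000°
θ_3 = φ − θ_1 − θ_2 = 120.0030° (wrapped to (-180°,180°])

-120.000 -90.003 120.003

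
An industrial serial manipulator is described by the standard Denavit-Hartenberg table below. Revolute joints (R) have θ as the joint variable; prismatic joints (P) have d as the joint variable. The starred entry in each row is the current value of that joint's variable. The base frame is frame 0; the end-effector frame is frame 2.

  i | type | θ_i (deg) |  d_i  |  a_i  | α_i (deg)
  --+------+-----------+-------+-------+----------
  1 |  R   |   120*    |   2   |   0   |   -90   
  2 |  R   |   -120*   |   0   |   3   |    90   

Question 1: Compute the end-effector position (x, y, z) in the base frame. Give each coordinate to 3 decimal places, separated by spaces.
after link 1: o_1 = (0.0000, 0.0000, 2.0000)
after link 2: o_2 = (0.7500, -1.2990, 4.5981)

0.750 -1.299 4.598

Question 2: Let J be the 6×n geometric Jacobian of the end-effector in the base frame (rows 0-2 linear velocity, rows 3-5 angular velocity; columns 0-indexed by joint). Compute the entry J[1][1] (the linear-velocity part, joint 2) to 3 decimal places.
2.250

axis z_1 = (-0.8660,-0.5000,0.0000); lever o_n−o_1 = (0.7500,-1.2990,2.5981)
cross product → J_v[:, 1] = (-1.2990,2.2500,1.5000)
J_ω[:, 1] = z_1
entry J[1][1] = 2.2500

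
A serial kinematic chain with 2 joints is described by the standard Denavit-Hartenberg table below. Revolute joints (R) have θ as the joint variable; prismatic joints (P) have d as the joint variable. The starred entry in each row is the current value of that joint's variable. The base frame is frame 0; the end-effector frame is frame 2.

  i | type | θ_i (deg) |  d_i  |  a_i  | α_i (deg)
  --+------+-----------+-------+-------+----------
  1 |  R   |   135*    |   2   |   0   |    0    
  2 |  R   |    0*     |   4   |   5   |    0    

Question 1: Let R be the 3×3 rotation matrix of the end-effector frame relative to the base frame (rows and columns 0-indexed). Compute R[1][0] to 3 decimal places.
0.707

End-effector x-axis (col 0 of R) = (-0.7071,0.7071,0.0000)
R[1][0] = 0.7071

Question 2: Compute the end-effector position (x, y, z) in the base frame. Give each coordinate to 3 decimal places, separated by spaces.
-3.536 3.536 6.000

after link 1: o_1 = (0.0000, 0.0000, 2.0000)
after link 2: o_2 = (-3.5355, 3.5355, 6.0000)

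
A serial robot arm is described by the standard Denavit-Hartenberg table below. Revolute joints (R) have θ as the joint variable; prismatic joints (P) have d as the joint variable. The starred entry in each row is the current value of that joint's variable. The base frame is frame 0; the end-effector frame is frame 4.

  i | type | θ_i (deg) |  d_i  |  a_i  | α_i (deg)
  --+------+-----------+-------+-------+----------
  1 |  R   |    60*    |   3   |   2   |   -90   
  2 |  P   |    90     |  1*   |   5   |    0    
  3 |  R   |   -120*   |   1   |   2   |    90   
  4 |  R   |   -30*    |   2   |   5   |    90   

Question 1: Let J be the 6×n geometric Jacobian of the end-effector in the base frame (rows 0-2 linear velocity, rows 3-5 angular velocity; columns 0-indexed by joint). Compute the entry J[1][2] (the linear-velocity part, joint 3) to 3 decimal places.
4.241

axis z_2 = (-0.8660,0.5000,0.0000); lever o_n−o_2 = (3.5401,3.1316,4.8971)
cross product → J_v[:, 2] = (2.4486,4.2410,-4.4821)
J_ω[:, 2] = z_2
entry J[1][2] = 4.2410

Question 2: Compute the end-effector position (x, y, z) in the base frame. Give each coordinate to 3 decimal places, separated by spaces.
after link 1: o_1 = (1.0000, 1.7321, 3.0000)
after link 2: o_2 = (0.1340, 2.2321, -2.0000)
after link 3: o_3 = (0.1340, 4.2321, -1.0000)
after link 4: o_4 = (3.6740, 5.3636, 2.8971)

3.674 5.364 2.897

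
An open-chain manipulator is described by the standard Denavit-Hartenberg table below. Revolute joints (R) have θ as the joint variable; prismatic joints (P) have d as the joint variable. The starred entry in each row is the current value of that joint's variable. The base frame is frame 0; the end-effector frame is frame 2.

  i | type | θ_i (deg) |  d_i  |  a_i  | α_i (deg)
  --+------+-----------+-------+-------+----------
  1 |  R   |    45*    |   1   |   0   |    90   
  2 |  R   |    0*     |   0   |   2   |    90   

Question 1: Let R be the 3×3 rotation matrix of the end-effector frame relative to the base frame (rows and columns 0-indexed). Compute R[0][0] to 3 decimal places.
0.707

End-effector x-axis (col 0 of R) = (0.7071,0.7071,0.0000)
R[0][0] = 0.7071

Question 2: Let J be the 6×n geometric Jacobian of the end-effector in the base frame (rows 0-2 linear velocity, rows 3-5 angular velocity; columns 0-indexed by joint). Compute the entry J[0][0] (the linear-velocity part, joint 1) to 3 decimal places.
axis z_0 = ẑ; lever o_n−o_0 = (1.4142,1.4142,1.0000)
cross product → J_v[:, 0] = (-1.4142,1.4142,0.0000)
J_ω[:, 0] = z_0
entry J[0][0] = -1.4142

-1.414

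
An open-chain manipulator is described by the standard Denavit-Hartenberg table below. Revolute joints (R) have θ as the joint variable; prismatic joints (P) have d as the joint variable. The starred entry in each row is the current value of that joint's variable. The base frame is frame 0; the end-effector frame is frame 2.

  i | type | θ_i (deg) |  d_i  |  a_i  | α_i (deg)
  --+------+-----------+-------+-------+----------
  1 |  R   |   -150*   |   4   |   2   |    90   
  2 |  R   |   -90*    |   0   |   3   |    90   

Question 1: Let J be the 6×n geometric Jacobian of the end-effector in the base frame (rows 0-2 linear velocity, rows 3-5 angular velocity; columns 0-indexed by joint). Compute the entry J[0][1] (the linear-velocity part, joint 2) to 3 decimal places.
-2.598

axis z_1 = (-0.5000,0.8660,0.0000); lever o_n−o_1 = (-0.0000,0.0000,-3.0000)
cross product → J_v[:, 1] = (-2.5981,-1.5000,0.0000)
J_ω[:, 1] = z_1
entry J[0][1] = -2.5981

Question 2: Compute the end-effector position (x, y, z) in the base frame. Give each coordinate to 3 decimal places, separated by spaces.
after link 1: o_1 = (-1.7321, -1.0000, 4.0000)
after link 2: o_2 = (-1.7321, -1.0000, 1.0000)

-1.732 -1.000 1.000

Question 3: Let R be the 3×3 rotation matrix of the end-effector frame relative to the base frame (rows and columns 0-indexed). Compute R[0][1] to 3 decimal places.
-0.500

End-effector y-axis (col 1 of R) = (-0.5000,0.8660,0.0000)
R[0][1] = -0.5000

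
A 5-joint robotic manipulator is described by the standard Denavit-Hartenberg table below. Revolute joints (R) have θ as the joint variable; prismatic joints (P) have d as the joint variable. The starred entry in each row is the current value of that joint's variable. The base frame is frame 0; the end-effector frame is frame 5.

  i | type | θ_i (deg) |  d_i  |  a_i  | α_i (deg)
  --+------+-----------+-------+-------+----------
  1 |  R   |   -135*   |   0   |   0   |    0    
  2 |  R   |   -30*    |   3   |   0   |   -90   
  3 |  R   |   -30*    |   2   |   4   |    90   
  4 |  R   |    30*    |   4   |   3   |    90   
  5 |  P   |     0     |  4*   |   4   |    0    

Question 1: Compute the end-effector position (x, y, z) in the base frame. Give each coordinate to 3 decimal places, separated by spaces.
after link 1: o_1 = (0.0000, 0.0000, 0.0000)
after link 2: o_2 = (0.0000, 0.0000, 3.0000)
after link 3: o_3 = (-2.8284, -2.8284, 5.0000)
after link 4: o_4 = (-2.6817, -4.3420, 9.7631)
after link 5: o_5 = (-7.6314, -4.1526, 12.4952)

-7.631 -4.153 12.495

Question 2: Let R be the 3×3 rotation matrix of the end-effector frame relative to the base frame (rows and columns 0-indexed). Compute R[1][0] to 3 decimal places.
-0.677

End-effector x-axis (col 0 of R) = (-0.5950,-0.6771,0.4330)
R[1][0] = -0.6771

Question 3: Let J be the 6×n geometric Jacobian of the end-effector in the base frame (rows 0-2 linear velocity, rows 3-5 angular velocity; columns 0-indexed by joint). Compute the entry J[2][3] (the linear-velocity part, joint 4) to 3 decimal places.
axis z_3 = (0.4830,0.1294,0.8660); lever o_n−o_3 = (-4.8030,-1.3241,7.4952)
cross product → J_v[:, 3] = (2.1167,-7.7794,-0.0179)
J_ω[:, 3] = z_3
entry J[2][3] = -0.0179

-0.018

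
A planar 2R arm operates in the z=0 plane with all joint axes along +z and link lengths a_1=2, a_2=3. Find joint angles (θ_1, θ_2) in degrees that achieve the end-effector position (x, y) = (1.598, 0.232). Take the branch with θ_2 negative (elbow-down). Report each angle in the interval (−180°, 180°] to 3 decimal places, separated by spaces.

120.002 -150.003

cos θ_2 = (2.6074−2²−3²)/(2·2·3) = -0.8660; θ_2 = -150.0026° (elbow-down)
β = atan2(0.2320,1.5980) = 8.2606°; ψ = atan2(-1.4999,-0.5981) = -111.7418°
θ_1 = β − ψ = 120.0023°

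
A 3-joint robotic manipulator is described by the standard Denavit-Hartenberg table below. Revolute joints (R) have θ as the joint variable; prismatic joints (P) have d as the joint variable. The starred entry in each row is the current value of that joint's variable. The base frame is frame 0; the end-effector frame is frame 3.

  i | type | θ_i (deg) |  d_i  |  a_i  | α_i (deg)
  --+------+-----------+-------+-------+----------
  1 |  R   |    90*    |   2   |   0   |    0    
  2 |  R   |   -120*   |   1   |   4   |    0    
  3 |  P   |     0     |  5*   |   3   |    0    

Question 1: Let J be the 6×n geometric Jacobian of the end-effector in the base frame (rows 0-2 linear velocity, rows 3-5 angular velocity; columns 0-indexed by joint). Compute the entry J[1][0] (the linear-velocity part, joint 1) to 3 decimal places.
axis z_0 = ẑ; lever o_n−o_0 = (6.0622,-3.5000,8.0000)
cross product → J_v[:, 0] = (3.5000,6.0622,-0.0000)
J_ω[:, 0] = z_0
entry J[1][0] = 6.0622

6.062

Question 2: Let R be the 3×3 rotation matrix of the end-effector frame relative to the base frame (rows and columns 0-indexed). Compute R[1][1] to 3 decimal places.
0.866

End-effector y-axis (col 1 of R) = (0.5000,0.8660,0.0000)
R[1][1] = 0.8660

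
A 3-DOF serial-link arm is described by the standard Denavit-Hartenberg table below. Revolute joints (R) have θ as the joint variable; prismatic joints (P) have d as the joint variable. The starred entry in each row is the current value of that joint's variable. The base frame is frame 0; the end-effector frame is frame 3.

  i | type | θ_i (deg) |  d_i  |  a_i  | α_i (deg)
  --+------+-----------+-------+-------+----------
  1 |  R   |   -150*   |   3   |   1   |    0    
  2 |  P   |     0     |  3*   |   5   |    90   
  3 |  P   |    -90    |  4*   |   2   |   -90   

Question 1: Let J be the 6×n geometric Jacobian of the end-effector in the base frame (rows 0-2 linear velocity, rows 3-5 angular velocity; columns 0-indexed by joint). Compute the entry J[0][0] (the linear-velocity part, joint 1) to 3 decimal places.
-0.464

axis z_0 = ẑ; lever o_n−o_0 = (-7.1962,0.4641,4.0000)
cross product → J_v[:, 0] = (-0.4641,-7.1962,0.0000)
J_ω[:, 0] = z_0
entry J[0][0] = -0.4641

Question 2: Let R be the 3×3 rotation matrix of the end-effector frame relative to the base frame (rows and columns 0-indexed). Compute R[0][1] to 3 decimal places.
End-effector y-axis (col 1 of R) = (0.5000,-0.8660,-0.0000)
R[0][1] = 0.5000

0.500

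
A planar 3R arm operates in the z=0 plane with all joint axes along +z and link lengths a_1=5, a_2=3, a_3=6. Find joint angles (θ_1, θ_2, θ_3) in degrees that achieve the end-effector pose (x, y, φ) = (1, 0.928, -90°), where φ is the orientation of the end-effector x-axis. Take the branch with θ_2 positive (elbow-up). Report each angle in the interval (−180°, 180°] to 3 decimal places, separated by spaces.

wrist centre = target − a_3·(cos φ, sin φ) = (1.0000, 6.9280)
cos θ_2 = (48.9972−5²−3²)/(2·5·3) = 0.4999; θ_2 = 60.0062° (elbow-up)
β = atan2(6.9280,1.0000) = 81.7866°; ψ = atan2(2.5982,6.4997) = 21.7889°
θ_1 = β − ψ = 59.9977°
θ_3 = φ − θ_1 − θ_2 = 149.9961° (wrapped to (-180°,180°])

59.998 60.006 149.996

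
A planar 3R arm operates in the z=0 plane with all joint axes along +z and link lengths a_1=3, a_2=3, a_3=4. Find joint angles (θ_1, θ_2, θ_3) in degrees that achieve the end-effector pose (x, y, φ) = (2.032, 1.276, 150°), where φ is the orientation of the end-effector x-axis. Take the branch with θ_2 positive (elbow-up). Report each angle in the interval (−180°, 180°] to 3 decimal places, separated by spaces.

-29.997 44.985 135.012

wrist centre = target − a_3·(cos φ, sin φ) = (5.4961, -0.7240)
cos θ_2 = (30.7313−3²−3²)/(2·3·3) = 0.7073; θ_2 = 44.9848° (elbow-up)
β = atan2(-0.7240,5.4961) = -7.5043°; ψ = atan2(2.1208,5.1219) = 22.4924°
θ_1 = β − ψ = -29.9967°
θ_3 = φ − θ_1 − θ_2 = 135.0120° (wrapped to (-180°,180°])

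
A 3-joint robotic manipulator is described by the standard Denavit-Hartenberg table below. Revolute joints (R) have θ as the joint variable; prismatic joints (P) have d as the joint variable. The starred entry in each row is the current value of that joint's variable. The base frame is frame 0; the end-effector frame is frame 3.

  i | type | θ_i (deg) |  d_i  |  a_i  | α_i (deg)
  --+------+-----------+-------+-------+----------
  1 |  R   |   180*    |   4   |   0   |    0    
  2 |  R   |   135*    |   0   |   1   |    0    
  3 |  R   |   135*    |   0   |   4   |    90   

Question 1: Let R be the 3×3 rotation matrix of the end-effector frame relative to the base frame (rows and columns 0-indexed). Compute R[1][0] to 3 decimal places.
End-effector x-axis (col 0 of R) = (0.0000,1.0000,0.0000)
R[1][0] = 1.0000

1.000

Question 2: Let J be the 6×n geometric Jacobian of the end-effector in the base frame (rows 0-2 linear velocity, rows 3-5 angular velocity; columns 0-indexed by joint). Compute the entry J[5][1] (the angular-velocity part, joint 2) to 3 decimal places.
1.000

axis z_1 = (0.0000,0.0000,1.0000); lever o_n−o_1 = (0.7071,3.2929,0.0000)
cross product → J_v[:, 1] = (-3.2929,0.7071,0.0000)
J_ω[:, 1] = z_1
entry J[5][1] = 1.0000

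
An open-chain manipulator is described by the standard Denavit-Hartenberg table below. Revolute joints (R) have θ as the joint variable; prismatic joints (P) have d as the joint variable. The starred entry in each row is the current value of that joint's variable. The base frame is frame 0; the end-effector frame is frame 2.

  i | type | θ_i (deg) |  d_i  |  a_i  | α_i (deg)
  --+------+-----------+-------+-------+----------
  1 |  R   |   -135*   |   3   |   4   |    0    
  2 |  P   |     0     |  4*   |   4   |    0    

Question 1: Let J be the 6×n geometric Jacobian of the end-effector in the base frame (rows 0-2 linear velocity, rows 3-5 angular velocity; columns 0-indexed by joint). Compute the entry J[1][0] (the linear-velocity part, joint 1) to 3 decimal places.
axis z_0 = ẑ; lever o_n−o_0 = (-5.6569,-5.6569,7.0000)
cross product → J_v[:, 0] = (5.6569,-5.6569,0.0000)
J_ω[:, 0] = z_0
entry J[1][0] = -5.6569

-5.657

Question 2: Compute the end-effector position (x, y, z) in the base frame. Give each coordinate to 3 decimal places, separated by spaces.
after link 1: o_1 = (-2.8284, -2.8284, 3.0000)
after link 2: o_2 = (-5.6569, -5.6569, 7.0000)

-5.657 -5.657 7.000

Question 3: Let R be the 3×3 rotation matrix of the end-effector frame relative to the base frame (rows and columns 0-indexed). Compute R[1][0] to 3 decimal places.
End-effector x-axis (col 0 of R) = (-0.7071,-0.7071,0.0000)
R[1][0] = -0.7071

-0.707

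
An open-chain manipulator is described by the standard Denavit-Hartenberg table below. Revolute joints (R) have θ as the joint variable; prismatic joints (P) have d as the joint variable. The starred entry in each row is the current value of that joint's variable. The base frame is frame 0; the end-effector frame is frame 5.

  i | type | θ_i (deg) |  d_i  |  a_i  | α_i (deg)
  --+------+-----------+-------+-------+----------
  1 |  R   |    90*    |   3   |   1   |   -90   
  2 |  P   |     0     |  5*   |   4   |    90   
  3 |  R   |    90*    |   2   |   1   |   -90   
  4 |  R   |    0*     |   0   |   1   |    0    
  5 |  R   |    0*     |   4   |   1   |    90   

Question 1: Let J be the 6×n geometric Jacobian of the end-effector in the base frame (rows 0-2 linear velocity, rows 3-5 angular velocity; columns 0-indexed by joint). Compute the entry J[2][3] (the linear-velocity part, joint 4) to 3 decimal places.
axis z_3 = (-0.0000,-1.0000,0.0000); lever o_n−o_3 = (-2.0000,-4.0000,0.0000)
cross product → J_v[:, 3] = (0.0000,-0.0000,-2.0000)
J_ω[:, 3] = z_3
entry J[2][3] = -2.0000

-2.000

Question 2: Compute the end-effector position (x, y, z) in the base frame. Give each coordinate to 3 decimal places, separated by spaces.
-8.000 1.000 5.000

after link 1: o_1 = (0.0000, 1.0000, 3.0000)
after link 2: o_2 = (-5.0000, 5.0000, 3.0000)
after link 3: o_3 = (-6.0000, 5.0000, 5.0000)
after link 4: o_4 = (-7.0000, 5.0000, 5.0000)
after link 5: o_5 = (-8.0000, 1.0000, 5.0000)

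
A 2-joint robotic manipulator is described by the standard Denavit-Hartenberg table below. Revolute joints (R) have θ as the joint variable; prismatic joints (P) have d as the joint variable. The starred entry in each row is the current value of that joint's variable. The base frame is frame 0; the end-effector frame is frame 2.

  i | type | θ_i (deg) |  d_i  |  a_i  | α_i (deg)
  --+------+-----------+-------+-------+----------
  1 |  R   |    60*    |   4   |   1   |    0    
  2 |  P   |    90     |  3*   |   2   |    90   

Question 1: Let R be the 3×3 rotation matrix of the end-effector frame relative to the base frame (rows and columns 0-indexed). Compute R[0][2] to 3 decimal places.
0.500

End-effector z-axis (col 2 of R) = (0.5000,0.8660,0.0000)
R[0][2] = 0.5000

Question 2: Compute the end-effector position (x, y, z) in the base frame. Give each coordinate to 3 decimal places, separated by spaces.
after link 1: o_1 = (0.5000, 0.8660, 4.0000)
after link 2: o_2 = (-1.2321, 1.8660, 7.0000)

-1.232 1.866 7.000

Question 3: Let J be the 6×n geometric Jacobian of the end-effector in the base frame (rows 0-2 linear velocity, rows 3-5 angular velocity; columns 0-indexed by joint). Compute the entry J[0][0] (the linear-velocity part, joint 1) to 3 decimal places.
axis z_0 = ẑ; lever o_n−o_0 = (-1.2321,1.8660,7.0000)
cross product → J_v[:, 0] = (-1.8660,-1.2321,0.0000)
J_ω[:, 0] = z_0
entry J[0][0] = -1.8660

-1.866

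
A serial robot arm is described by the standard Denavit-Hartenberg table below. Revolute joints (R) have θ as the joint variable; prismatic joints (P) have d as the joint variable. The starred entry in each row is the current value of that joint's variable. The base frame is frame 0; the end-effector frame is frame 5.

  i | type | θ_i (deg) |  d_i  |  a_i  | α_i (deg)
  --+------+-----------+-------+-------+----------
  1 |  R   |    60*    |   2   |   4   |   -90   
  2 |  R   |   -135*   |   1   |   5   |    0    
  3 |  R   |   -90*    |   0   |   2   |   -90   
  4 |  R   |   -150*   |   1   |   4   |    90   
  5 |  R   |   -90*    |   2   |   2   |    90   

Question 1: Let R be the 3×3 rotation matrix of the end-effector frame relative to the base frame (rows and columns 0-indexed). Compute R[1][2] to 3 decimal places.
-0.780

End-effector z-axis (col 2 of R) = (0.1268,-0.7803,-0.6124)
R[1][2] = -0.7803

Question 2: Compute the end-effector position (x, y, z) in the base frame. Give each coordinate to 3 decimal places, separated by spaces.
0.359 3.158 6.571

after link 1: o_1 = (2.0000, 3.4641, 2.0000)
after link 2: o_2 = (-0.6338, 0.9022, 5.5355)
after link 3: o_3 = (-1.3409, -0.3225, 4.1213)
after link 4: o_4 = (-2.2018, 2.1864, 7.2779)
after link 5: o_5 = (0.3589, 3.1575, 6.5708)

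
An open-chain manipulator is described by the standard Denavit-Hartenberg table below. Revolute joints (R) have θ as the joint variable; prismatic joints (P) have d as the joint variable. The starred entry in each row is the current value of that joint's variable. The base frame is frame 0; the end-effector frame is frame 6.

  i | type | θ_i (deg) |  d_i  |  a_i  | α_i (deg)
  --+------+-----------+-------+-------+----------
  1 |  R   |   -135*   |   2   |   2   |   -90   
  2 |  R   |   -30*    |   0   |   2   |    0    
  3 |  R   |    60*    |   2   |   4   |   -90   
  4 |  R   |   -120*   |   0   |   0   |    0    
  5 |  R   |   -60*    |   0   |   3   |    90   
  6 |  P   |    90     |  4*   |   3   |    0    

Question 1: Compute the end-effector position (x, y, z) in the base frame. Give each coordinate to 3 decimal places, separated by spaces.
after link 1: o_1 = (-1.4142, -1.4142, 2.0000)
after link 2: o_2 = (-2.6390, -2.6390, 3.0000)
after link 3: o_3 = (-3.6742, -6.5027, 1.0000)
after link 4: o_4 = (-3.6742, -6.5027, 1.0000)
after link 5: o_5 = (-1.8371, -4.6655, 2.5000)
after link 6: o_6 = (-3.6049, -0.7765, -0.0981)

-3.605 -0.776 -0.098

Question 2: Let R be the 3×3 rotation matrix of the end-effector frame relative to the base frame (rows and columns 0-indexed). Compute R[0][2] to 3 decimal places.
End-effector z-axis (col 2 of R) = (-0.7071,0.7071,0.0000)
R[0][2] = -0.7071

-0.707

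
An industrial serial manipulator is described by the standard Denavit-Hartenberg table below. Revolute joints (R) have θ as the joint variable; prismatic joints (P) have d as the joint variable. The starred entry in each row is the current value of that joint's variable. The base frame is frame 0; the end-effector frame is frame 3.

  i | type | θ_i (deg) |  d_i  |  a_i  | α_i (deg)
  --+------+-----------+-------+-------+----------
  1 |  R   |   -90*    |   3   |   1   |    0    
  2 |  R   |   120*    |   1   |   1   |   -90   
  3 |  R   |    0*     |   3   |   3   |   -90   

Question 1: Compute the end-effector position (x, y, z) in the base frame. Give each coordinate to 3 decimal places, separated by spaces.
1.964 3.598 4.000

after link 1: o_1 = (0.0000, -1.0000, 3.0000)
after link 2: o_2 = (0.8660, -0.5000, 4.0000)
after link 3: o_3 = (1.9641, 3.5981, 4.0000)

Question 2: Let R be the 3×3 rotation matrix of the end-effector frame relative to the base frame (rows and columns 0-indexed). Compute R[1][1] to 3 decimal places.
End-effector y-axis (col 1 of R) = (0.5000,-0.8660,-0.0000)
R[1][1] = -0.8660

-0.866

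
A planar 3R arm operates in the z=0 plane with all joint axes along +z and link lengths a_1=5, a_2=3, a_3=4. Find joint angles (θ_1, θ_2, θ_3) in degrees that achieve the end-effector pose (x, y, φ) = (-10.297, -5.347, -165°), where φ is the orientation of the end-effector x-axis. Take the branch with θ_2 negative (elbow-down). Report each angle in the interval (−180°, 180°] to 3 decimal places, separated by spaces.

-134.998 -30.010 0.008

wrist centre = target − a_3·(cos φ, sin φ) = (-6.4333, -4.3117)
cos θ_2 = (59.9783−5²−3²)/(2·5·3) = 0.8659; θ_2 = -30.0095° (elbow-down)
β = atan2(-4.3117,-6.4333) = -146.1692°; ψ = atan2(-1.5004,7.5978) = -11.1711°
θ_1 = β − ψ = -134.9981°
θ_3 = φ − θ_1 − θ_2 = 0.0076° (wrapped to (-180°,180°])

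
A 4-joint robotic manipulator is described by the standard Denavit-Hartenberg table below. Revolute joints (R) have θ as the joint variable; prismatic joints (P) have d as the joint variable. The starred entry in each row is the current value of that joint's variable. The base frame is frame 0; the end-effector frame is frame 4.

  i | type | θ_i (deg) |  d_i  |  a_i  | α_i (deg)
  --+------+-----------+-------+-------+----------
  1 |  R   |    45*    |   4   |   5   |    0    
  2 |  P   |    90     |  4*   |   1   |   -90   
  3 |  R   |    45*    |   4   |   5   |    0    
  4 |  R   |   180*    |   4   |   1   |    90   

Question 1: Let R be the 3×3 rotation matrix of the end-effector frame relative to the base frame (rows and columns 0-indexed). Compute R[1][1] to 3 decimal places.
-0.707

End-effector y-axis (col 1 of R) = (-0.7071,-0.7071,0.0000)
R[1][1] = -0.7071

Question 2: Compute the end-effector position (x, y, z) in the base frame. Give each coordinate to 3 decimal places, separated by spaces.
after link 1: o_1 = (3.5355, 3.5355, 4.0000)
after link 2: o_2 = (2.8284, 4.2426, 8.0000)
after link 3: o_3 = (-2.5000, 3.9142, 4.4645)
after link 4: o_4 = (-4.8284, 0.5858, 5.1716)

-4.828 0.586 5.172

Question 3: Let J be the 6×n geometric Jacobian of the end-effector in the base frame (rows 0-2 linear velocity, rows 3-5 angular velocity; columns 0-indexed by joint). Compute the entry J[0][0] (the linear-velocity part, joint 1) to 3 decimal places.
-0.586

axis z_0 = ẑ; lever o_n−o_0 = (-4.8284,0.5858,5.1716)
cross product → J_v[:, 0] = (-0.5858,-4.8284,0.0000)
J_ω[:, 0] = z_0
entry J[0][0] = -0.5858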